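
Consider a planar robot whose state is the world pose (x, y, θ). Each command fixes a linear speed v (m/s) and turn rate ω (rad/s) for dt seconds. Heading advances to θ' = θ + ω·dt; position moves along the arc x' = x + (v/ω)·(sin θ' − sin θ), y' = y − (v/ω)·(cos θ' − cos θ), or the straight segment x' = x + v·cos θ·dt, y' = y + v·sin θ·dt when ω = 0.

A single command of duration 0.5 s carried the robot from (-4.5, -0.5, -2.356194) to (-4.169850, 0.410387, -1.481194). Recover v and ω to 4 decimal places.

v = -2.0000, ω = 1.7500

Δθ = -1.481194 − -2.356194 = 0.875000
ω = Δθ/dt = 0.875000/0.5 = 1.7500
R = −Δy/(cos θ' − cos θ) = -1.1429
v = R·ω = -1.1429·1.7500 = -2.0000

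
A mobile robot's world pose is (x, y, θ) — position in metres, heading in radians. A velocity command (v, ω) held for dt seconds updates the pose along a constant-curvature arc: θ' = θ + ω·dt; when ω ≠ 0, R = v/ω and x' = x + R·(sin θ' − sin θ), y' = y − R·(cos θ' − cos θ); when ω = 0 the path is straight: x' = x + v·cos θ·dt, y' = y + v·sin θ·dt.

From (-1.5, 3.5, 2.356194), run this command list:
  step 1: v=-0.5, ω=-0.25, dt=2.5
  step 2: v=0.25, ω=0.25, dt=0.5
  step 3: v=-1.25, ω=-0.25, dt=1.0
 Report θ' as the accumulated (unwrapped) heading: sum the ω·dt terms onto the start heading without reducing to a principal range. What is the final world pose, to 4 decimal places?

step 1: θ'=1.7312 (R=2.0000) → pose (-0.9399, 2.4052, 1.7312)
step 2: θ'=1.8562 (R=1.0000) → pose (-0.9675, 2.5270, 1.8562)
step 3: θ'=1.6062 (R=5.0000) → pose (-0.7684, 1.2963, 1.6062)

(-0.7684, 1.2963, 1.6062)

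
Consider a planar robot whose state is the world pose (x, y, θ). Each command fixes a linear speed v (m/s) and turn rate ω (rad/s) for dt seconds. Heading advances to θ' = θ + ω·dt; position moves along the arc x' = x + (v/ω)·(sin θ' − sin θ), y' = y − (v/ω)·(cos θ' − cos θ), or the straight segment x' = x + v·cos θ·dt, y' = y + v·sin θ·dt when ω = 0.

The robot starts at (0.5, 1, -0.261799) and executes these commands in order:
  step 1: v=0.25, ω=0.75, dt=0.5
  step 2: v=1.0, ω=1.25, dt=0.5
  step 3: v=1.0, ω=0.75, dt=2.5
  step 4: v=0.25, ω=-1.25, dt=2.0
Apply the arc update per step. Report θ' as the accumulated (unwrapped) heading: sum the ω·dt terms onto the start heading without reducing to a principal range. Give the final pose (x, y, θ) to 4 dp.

step 1: θ'=0.1132 (R=0.3333) → pose (0.6239, 0.9908, 0.1132)
step 2: θ'=0.7382 (R=0.8000) → pose (1.0719, 1.1939, 0.7382)
step 3: θ'=2.6132 (R=1.3333) → pose (0.8468, 3.3316, 2.6132)
step 4: θ'=0.1132 (R=-0.2000) → pose (0.9251, 3.7031, 0.1132)

(0.9251, 3.7031, 0.1132)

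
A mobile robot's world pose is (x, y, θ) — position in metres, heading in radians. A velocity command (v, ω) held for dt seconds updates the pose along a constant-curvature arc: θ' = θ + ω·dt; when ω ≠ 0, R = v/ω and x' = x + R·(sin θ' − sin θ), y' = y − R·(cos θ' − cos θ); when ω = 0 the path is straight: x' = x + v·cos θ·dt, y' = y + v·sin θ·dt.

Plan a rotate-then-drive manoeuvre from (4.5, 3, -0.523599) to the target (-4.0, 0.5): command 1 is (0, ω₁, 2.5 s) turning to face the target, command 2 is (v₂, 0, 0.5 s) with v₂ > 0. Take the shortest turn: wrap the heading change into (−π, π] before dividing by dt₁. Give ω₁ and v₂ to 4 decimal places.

ω₁ = -0.9328, v₂ = 17.7200

heading to target = atan2(0.5−3, -4−4.5) = -2.8555
Δθ = wrap(-2.8555 − -0.5236) = -2.3319; ω₁ = Δθ/dt₁ = -0.9328
distance = √((-4−4.5)² + (0.5−3)²) = 8.8600; v₂ = distance/dt₂ = 17.7200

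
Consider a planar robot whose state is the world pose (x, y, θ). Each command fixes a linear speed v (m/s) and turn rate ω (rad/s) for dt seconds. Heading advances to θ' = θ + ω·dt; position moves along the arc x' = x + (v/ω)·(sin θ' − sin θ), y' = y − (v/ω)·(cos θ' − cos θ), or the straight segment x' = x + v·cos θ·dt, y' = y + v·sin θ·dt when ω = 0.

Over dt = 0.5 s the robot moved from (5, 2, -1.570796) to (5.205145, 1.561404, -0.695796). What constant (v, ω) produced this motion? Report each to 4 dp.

v = 1.0000, ω = 1.7500

Δθ = -0.695796 − -1.570796 = 0.875000
ω = Δθ/dt = 0.875000/0.5 = 1.7500
R = −Δy/(cos θ' − cos θ) = 0.5714
v = R·ω = 0.5714·1.7500 = 1.0000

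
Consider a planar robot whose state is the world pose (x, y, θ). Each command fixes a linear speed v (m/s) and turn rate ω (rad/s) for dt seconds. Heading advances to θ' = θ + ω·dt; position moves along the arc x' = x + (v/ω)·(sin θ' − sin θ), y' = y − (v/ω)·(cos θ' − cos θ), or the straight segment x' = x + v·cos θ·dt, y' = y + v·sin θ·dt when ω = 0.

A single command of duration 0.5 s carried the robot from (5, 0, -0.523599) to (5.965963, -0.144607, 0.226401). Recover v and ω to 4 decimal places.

v = 2.0000, ω = 1.5000

Δθ = 0.226401 − -0.523599 = 0.750000
ω = Δθ/dt = 0.750000/0.5 = 1.5000
R = Δx/(sin θ' − sin θ) = 1.3333
v = R·ω = 1.3333·1.5000 = 2.0000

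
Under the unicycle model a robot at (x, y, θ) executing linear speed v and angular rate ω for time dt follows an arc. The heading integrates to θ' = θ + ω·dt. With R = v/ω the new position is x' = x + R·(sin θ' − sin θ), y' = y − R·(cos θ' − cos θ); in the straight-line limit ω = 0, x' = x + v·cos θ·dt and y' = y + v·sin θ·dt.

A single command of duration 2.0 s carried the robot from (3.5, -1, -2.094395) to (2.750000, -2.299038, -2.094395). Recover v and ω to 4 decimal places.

Δθ = -2.094395 − -2.094395 = 0.000000
ω = Δθ/dt = 0.000000/2.0 = 0.0000
ω = 0 → v = (Δx·cos θ + Δy·sin θ)/dt = 0.7500

v = 0.7500, ω = 0.0000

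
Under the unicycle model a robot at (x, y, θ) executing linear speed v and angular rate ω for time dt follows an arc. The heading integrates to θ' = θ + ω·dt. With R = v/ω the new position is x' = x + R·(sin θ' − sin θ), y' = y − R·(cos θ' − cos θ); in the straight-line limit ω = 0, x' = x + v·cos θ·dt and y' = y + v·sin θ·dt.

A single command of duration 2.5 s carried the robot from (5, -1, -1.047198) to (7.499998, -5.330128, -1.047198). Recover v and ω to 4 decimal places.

v = 2.0000, ω = 0.0000

Δθ = -1.047198 − -1.047198 = 0.000000
ω = Δθ/dt = 0.000000/2.5 = 0.0000
ω = 0 → v = (Δx·cos θ + Δy·sin θ)/dt = 2.0000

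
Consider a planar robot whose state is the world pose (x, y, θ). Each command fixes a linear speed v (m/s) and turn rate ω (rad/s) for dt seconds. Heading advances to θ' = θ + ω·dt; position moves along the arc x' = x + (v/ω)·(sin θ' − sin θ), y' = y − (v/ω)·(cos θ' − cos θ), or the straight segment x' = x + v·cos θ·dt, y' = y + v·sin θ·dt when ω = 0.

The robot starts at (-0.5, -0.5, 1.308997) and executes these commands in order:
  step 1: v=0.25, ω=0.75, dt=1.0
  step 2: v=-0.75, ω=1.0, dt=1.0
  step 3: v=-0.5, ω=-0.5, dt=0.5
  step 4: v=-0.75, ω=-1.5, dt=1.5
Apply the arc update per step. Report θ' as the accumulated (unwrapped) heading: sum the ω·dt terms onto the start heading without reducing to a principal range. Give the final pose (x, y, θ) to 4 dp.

step 1: θ'=2.0590 (R=0.3333) → pose (-0.5276, -0.2574, 2.0590)
step 2: θ'=3.0590 (R=-0.7500) → pose (0.0729, -0.6530, 3.0590)
step 3: θ'=2.8090 (R=1.0000) → pose (0.3169, -0.7044, 2.8090)
step 4: θ'=0.5590 (R=0.5000) → pose (0.4188, -1.6009, 0.5590)

(0.4188, -1.6009, 0.5590)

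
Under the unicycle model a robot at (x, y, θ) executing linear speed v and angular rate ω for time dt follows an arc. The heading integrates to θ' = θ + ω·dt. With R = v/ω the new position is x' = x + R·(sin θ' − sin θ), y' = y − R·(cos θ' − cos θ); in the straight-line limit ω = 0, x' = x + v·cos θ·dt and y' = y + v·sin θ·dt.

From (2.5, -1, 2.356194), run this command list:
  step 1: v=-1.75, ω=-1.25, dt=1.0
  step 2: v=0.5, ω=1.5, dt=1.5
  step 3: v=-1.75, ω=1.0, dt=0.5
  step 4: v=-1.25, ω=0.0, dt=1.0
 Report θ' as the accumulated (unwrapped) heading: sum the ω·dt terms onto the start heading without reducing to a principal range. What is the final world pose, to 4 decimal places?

(4.1110, -0.9351, 3.8562)

step 1: θ'=1.1062 (R=1.4000) → pose (2.7616, -2.6172, 1.1062)
step 2: θ'=3.3562 (R=0.3333) → pose (2.3927, -2.1422, 3.3562)
step 3: θ'=3.8562 (R=-1.7500) → pose (3.1668, -1.7542, 3.8562)
step 4: θ'=3.8562 (straight) → pose (4.1110, -0.9351, 3.8562)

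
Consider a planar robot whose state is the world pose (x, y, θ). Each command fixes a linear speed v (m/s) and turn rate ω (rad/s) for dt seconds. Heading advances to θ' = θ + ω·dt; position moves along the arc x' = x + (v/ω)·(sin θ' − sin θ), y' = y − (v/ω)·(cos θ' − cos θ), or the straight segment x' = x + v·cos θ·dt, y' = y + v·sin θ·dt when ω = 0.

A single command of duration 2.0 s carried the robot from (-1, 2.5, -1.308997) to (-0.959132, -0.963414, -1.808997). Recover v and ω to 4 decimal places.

v = 1.7500, ω = -0.2500

Δθ = -1.808997 − -1.308997 = -0.500000
ω = Δθ/dt = -0.500000/2.0 = -0.2500
R = −Δy/(cos θ' − cos θ) = -7.0000
v = R·ω = -7.0000·-0.2500 = 1.7500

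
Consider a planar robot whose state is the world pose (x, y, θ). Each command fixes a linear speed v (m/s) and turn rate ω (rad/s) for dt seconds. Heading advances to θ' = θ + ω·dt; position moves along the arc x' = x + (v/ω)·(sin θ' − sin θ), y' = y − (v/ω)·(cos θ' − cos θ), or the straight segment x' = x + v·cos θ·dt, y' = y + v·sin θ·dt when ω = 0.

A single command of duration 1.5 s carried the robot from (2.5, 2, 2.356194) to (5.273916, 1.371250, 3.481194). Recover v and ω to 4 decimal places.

v = -2.0000, ω = 0.7500

Δθ = 3.481194 − 2.356194 = 1.125000
ω = Δθ/dt = 1.125000/1.5 = 0.7500
R = Δx/(sin θ' − sin θ) = -2.6667
v = R·ω = -2.6667·0.7500 = -2.0000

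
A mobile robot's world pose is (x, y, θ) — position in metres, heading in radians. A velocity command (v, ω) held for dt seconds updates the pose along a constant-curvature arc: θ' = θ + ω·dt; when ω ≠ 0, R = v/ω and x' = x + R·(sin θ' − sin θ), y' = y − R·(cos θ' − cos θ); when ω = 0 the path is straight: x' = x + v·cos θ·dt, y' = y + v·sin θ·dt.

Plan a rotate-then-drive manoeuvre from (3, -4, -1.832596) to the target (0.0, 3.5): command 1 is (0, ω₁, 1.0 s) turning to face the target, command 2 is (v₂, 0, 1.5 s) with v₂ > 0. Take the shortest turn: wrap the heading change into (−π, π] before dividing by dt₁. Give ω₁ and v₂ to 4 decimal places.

heading to target = atan2(3.5−-4, 0−3) = 1.9513
Δθ = wrap(1.9513 − -1.8326) = -2.4993; ω₁ = Δθ/dt₁ = -2.4993
distance = √((0−3)² + (3.5−-4)²) = 8.0777; v₂ = distance/dt₂ = 5.3852

ω₁ = -2.4993, v₂ = 5.3852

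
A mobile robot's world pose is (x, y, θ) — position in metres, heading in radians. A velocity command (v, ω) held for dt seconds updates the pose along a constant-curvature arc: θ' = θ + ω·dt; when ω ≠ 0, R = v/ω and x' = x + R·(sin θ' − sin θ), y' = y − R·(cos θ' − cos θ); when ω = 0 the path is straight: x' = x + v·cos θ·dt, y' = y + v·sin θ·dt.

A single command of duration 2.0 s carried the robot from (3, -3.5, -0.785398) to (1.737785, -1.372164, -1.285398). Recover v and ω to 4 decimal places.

Δθ = -1.285398 − -0.785398 = -0.500000
ω = Δθ/dt = -0.500000/2.0 = -0.2500
R = −Δy/(cos θ' − cos θ) = 5.0000
v = R·ω = 5.0000·-0.2500 = -1.2500

v = -1.2500, ω = -0.2500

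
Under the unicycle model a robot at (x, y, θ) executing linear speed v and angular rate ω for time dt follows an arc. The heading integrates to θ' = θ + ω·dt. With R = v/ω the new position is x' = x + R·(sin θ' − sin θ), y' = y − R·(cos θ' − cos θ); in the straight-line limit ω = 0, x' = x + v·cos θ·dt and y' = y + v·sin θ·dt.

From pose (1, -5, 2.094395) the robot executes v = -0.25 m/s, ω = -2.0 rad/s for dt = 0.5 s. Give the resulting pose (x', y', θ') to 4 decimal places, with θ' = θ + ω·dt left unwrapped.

θ' = 2.0944 + -2.0·0.5 = 1.0944
R = v/ω = -0.25/-2.0 = 0.1250
x' = 1 + 0.1250·(sin 1.0944 − sin 2.0944) = 1.0028
y' = -5 − 0.1250·(cos 1.0944 − cos 2.0944) = -5.1198

(1.0028, -5.1198, 1.0944)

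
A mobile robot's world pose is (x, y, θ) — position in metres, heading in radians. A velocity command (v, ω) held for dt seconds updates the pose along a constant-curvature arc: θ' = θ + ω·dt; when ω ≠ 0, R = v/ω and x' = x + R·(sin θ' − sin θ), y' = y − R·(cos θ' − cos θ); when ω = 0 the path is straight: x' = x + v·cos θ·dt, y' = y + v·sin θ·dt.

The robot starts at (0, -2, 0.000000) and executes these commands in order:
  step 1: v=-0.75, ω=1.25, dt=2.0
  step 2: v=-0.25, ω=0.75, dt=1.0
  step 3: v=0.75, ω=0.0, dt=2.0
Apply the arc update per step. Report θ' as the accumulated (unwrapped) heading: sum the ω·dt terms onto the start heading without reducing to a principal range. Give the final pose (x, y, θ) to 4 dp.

step 1: θ'=2.5000 (R=-0.6000) → pose (-0.3591, -3.0807, 2.5000)
step 2: θ'=3.2500 (R=-0.3333) → pose (-0.1235, -3.1450, 3.2500)
step 3: θ'=3.2500 (straight) → pose (-1.6147, -3.3073, 3.2500)

(-1.6147, -3.3073, 3.2500)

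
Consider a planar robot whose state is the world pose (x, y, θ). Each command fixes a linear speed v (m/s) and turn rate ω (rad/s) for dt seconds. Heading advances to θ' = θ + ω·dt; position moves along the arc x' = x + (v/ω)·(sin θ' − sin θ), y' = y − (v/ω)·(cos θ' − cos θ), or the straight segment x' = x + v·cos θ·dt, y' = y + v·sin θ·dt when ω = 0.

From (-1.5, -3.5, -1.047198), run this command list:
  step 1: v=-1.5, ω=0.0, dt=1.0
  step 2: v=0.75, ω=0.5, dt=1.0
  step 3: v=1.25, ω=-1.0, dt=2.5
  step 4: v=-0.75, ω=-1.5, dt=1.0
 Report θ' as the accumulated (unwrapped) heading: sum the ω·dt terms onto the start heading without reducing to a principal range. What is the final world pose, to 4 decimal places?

step 1: θ'=-1.0472 (straight) → pose (-2.2500, -2.2010, -1.0472)
step 2: θ'=-0.5472 (R=1.5000) → pose (-1.7314, -2.7319, -0.5472)
step 3: θ'=-3.0472 (R=-1.2500) → pose (-2.2640, -5.0439, -3.0472)
step 4: θ'=-4.5472 (R=0.5000) → pose (-1.7236, -5.4594, -4.5472)

(-1.7236, -5.4594, -4.5472)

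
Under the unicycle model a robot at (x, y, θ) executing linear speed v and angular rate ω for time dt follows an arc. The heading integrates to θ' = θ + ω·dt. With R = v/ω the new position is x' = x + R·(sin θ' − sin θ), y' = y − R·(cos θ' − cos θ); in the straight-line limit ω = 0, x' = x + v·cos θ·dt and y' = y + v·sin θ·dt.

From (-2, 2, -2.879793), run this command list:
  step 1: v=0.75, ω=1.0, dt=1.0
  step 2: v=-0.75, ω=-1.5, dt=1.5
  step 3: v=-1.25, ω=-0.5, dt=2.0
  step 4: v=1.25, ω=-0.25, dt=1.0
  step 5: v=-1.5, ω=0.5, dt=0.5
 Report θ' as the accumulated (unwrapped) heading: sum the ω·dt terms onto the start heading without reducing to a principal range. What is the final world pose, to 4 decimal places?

(-1.1713, -0.3352, -5.1298)

step 1: θ'=-1.8798 (R=0.7500) → pose (-2.5204, 1.5036, -1.8798)
step 2: θ'=-4.1298 (R=0.5000) → pose (-1.6265, 1.6267, -4.1298)
step 3: θ'=-5.1298 (R=2.5000) → pose (-1.4288, -0.7623, -5.1298)
step 4: θ'=-5.3798 (R=-5.0000) → pose (-0.7852, 0.3055, -5.3798)
step 5: θ'=-5.1298 (R=-3.0000) → pose (-1.1713, -0.3352, -5.1298)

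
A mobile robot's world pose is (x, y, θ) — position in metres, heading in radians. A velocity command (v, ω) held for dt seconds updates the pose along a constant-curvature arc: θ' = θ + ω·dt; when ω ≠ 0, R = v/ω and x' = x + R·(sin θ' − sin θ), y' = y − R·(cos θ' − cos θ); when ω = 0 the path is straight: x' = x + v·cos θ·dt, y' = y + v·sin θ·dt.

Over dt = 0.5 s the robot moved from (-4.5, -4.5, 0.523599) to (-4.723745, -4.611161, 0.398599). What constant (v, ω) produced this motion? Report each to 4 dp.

Δθ = 0.398599 − 0.523599 = -0.125000
ω = Δθ/dt = -0.125000/0.5 = -0.2500
R = Δx/(sin θ' − sin θ) = 2.0000
v = R·ω = 2.0000·-0.2500 = -0.5000

v = -0.5000, ω = -0.2500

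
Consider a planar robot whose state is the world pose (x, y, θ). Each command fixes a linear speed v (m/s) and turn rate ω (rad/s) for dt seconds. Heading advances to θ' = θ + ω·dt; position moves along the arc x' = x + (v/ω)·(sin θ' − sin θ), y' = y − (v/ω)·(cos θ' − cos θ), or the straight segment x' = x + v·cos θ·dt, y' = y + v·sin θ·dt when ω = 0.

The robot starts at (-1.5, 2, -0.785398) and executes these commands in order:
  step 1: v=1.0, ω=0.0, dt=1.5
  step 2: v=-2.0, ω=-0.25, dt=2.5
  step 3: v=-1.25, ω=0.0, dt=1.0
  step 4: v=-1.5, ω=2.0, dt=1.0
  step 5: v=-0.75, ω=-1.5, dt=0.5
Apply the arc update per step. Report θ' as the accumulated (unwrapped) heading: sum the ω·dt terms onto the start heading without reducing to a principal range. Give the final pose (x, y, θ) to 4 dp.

step 1: θ'=-0.7854 (straight) → pose (-0.4393, 0.9393, -0.7854)
step 2: θ'=-1.4104 (R=8.0000) → pose (-2.6798, 5.3185, -1.4104)
step 3: θ'=-1.4104 (straight) → pose (-2.8794, 6.5525, -1.4104)
step 4: θ'=0.5896 (R=-0.7500) → pose (-4.0368, 7.0560, 0.5896)
step 5: θ'=-0.1604 (R=0.5000) → pose (-4.3947, 6.9780, -0.1604)

(-4.3947, 6.9780, -0.1604)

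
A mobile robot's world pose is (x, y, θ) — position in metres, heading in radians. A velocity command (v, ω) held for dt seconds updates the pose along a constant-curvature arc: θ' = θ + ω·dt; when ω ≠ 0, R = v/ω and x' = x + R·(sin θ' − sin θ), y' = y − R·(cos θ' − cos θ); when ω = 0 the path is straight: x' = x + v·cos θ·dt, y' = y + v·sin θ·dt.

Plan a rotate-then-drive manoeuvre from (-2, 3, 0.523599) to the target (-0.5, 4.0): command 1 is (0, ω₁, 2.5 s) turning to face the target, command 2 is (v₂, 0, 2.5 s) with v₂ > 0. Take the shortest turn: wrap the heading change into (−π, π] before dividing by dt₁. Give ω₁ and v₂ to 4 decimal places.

heading to target = atan2(4−3, -0.5−-2) = 0.5880
Δθ = wrap(0.5880 − 0.5236) = 0.0644; ω₁ = Δθ/dt₁ = 0.0258
distance = √((-0.5−-2)² + (4−3)²) = 1.8028; v₂ = distance/dt₂ = 0.7211

ω₁ = 0.0258, v₂ = 0.7211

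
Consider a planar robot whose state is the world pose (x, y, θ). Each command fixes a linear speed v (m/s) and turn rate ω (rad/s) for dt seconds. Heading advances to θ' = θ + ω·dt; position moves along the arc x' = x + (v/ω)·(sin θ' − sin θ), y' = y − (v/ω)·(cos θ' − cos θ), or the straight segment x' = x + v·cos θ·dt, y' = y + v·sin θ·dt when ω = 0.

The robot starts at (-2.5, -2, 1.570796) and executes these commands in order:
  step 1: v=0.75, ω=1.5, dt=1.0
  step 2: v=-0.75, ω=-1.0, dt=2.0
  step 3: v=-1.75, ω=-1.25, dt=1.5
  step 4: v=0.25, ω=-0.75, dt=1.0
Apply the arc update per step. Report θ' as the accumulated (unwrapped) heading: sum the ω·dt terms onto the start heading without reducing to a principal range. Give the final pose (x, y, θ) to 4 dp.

step 1: θ'=3.0708 (R=0.5000) → pose (-2.9646, -1.5013, 3.0708)
step 2: θ'=1.0708 (R=0.7500) → pose (-2.3595, -2.6089, 1.0708)
step 3: θ'=-0.8042 (R=1.4000) → pose (-4.5965, -2.9089, -0.8042)
step 4: θ'=-1.5542 (R=-0.3333) → pose (-4.5033, -3.1346, -1.5542)

(-4.5033, -3.1346, -1.5542)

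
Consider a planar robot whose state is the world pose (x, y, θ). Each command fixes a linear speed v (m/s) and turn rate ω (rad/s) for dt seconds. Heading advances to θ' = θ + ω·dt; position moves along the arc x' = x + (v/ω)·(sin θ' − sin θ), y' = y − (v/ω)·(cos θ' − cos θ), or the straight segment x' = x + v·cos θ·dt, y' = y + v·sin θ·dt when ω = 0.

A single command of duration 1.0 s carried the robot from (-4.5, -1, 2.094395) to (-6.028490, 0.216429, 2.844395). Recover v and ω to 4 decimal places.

Δθ = 2.844395 − 2.094395 = 0.750000
ω = Δθ/dt = 0.750000/1.0 = 0.7500
R = Δx/(sin θ' − sin θ) = 2.6667
v = R·ω = 2.6667·0.7500 = 2.0000

v = 2.0000, ω = 0.7500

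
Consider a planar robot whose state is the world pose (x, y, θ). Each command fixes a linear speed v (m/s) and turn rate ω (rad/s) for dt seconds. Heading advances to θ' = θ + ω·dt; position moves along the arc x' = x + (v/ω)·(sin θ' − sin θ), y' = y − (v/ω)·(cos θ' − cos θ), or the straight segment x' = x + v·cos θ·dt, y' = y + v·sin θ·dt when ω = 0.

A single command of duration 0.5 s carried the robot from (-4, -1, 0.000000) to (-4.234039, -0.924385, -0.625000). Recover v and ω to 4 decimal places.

Δθ = -0.625000 − 0.000000 = -0.625000
ω = Δθ/dt = -0.625000/0.5 = -1.2500
R = Δx/(sin θ' − sin θ) = 0.4000
v = R·ω = 0.4000·-1.2500 = -0.5000

v = -0.5000, ω = -1.2500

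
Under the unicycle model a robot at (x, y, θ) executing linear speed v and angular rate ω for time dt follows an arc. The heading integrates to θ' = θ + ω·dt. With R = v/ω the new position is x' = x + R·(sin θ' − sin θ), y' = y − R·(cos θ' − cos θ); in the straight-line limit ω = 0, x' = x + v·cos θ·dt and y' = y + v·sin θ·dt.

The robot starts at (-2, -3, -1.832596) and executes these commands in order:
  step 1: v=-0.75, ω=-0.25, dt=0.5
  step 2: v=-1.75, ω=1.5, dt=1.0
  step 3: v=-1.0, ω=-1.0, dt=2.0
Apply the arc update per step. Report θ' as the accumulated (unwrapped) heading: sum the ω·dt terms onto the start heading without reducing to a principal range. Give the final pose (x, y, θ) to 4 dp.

(-2.6357, 0.5141, -2.4576)

step 1: θ'=-1.9576 (R=3.0000) → pose (-1.8806, -2.6448, -1.9576)
step 2: θ'=-0.4576 (R=-1.1667) → pose (-2.4456, -1.1580, -0.4576)
step 3: θ'=-2.4576 (R=1.0000) → pose (-2.6357, 0.5141, -2.4576)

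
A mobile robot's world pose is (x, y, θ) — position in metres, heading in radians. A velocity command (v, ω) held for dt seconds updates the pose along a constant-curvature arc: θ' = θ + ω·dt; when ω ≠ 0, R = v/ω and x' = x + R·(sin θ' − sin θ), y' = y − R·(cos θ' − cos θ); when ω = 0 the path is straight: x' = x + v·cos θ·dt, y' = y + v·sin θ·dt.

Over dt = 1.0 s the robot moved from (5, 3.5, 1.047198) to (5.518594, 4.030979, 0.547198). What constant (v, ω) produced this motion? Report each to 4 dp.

Δθ = 0.547198 − 1.047198 = -0.500000
ω = Δθ/dt = -0.500000/1.0 = -0.5000
R = −Δy/(cos θ' − cos θ) = -1.5000
v = R·ω = -1.5000·-0.5000 = 0.7500

v = 0.7500, ω = -0.5000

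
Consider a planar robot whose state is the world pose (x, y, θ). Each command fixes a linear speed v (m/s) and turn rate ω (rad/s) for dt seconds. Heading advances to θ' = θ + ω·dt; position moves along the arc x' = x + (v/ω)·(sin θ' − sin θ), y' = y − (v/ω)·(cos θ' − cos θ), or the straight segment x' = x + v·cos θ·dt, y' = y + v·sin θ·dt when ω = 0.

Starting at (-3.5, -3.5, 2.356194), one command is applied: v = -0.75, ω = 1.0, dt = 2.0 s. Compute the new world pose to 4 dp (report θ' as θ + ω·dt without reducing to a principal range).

θ' = 2.3562 + 1.0·2.0 = 4.3562
R = v/ω = -0.75/1.0 = -0.7500
x' = -3.5 + -0.7500·(sin 4.3562 − sin 2.3562) = -2.2667
y' = -3.5 − -0.7500·(cos 4.3562 − cos 2.3562) = -3.2312

(-2.2667, -3.2312, 4.3562)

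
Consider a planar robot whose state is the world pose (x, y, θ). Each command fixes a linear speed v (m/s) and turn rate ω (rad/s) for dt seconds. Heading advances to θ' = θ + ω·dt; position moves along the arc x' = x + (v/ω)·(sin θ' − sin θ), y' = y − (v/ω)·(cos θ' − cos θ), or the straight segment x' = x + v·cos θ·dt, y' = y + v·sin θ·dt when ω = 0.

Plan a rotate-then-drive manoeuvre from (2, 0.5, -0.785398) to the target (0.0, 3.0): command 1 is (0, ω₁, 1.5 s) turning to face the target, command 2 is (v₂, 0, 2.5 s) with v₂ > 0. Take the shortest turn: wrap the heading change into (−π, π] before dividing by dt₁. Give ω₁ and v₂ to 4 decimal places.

ω₁ = 2.0206, v₂ = 1.2806

heading to target = atan2(3−0.5, 0−2) = 2.2455
Δθ = wrap(2.2455 − -0.7854) = 3.0309; ω₁ = Δθ/dt₁ = 2.0206
distance = √((0−2)² + (3−0.5)²) = 3.2016; v₂ = distance/dt₂ = 1.2806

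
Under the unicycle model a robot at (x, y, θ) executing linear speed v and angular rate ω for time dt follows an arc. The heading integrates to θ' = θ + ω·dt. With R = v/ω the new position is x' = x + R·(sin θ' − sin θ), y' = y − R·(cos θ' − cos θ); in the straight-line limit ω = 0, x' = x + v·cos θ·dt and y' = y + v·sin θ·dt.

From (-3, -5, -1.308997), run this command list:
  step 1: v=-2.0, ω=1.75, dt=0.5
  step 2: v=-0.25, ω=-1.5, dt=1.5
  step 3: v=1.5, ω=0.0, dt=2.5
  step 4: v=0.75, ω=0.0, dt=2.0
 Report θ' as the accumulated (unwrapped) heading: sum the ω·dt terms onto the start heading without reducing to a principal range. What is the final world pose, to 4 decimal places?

(-8.3368, -6.2776, -2.6840)

step 1: θ'=-0.4340 (R=-1.1429) → pose (-3.6233, -4.2589, -0.4340)
step 2: θ'=-2.6840 (R=0.1667) → pose (-3.6269, -3.9582, -2.6840)
step 3: θ'=-2.6840 (straight) → pose (-6.9911, -5.6149, -2.6840)
step 4: θ'=-2.6840 (straight) → pose (-8.3368, -6.2776, -2.6840)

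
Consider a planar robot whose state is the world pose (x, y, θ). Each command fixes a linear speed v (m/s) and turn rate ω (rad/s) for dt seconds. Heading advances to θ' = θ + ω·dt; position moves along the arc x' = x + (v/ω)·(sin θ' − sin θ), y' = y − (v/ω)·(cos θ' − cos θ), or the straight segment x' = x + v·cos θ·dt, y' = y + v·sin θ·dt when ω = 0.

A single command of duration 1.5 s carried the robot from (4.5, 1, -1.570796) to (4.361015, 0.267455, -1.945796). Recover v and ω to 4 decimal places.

v = 0.5000, ω = -0.2500

Δθ = -1.945796 − -1.570796 = -0.375000
ω = Δθ/dt = -0.375000/1.5 = -0.2500
R = −Δy/(cos θ' − cos θ) = -2.0000
v = R·ω = -2.0000·-0.2500 = 0.5000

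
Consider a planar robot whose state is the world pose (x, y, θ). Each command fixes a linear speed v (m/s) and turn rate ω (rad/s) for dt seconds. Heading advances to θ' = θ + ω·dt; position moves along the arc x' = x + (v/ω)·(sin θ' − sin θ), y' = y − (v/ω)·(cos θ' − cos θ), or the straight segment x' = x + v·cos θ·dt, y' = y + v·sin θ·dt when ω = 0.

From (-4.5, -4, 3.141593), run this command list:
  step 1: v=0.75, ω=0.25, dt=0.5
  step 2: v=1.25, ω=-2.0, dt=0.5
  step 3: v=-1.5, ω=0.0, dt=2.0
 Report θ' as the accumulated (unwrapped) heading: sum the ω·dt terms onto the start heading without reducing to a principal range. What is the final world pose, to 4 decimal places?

step 1: θ'=3.2666 (R=3.0000) → pose (-4.8740, -4.0234, 3.2666)
step 2: θ'=2.2666 (R=-0.6250) → pose (-5.4317, -3.8039, 2.2666)
step 3: θ'=2.2666 (straight) → pose (-3.5087, -6.1065, 2.2666)

(-3.5087, -6.1065, 2.2666)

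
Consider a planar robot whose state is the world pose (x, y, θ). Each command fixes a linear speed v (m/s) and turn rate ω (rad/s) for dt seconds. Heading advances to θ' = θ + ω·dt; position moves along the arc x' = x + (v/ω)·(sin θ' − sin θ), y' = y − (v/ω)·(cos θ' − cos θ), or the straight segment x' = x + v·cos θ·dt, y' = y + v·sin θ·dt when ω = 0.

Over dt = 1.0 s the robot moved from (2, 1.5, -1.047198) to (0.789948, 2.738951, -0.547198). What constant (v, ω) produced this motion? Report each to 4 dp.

Δθ = -0.547198 − -1.047198 = 0.500000
ω = Δθ/dt = 0.500000/1.0 = 0.5000
R = −Δy/(cos θ' − cos θ) = -3.5000
v = R·ω = -3.5000·0.5000 = -1.7500

v = -1.7500, ω = 0.5000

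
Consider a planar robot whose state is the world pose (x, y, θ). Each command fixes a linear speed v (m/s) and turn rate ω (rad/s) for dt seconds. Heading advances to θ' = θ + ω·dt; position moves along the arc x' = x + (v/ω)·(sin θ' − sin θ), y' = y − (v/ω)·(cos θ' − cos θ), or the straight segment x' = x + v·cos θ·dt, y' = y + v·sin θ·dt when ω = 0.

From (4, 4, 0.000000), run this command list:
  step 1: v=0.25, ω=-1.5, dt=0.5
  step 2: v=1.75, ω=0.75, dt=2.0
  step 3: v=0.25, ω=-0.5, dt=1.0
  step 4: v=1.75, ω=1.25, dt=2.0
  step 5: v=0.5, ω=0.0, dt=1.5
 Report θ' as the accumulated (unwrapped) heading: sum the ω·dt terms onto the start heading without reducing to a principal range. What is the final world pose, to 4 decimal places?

step 1: θ'=-0.7500 (R=-0.1667) → pose (4.1136, 3.9553, -0.7500)
step 2: θ'=0.7500 (R=2.3333) → pose (7.2946, 3.9553, 0.7500)
step 3: θ'=0.2500 (R=-0.5000) → pose (7.5117, 4.0739, 0.2500)
step 4: θ'=2.7500 (R=1.4000) → pose (7.6997, 6.7244, 2.7500)
step 5: θ'=2.7500 (straight) → pose (7.0064, 7.0106, 2.7500)

(7.0064, 7.0106, 2.7500)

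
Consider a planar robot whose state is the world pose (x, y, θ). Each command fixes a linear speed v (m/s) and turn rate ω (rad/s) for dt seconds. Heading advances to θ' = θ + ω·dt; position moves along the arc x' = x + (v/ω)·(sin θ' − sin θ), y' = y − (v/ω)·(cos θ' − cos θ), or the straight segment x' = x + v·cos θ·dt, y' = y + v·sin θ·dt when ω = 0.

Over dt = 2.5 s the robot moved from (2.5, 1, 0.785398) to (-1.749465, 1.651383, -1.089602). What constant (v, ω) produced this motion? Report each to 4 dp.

v = -2.0000, ω = -0.7500

Δθ = -1.089602 − 0.785398 = -1.875000
ω = Δθ/dt = -1.875000/2.5 = -0.7500
R = Δx/(sin θ' − sin θ) = 2.6667
v = R·ω = 2.6667·-0.7500 = -2.0000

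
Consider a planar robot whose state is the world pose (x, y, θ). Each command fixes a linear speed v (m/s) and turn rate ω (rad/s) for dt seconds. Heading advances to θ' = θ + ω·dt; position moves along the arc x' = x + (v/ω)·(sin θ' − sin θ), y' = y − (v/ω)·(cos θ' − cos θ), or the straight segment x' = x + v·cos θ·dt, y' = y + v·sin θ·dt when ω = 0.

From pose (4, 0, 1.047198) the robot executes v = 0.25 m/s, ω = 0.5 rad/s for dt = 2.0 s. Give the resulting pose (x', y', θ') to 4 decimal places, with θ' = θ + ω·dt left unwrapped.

(4.0113, 0.4793, 2.0472)

θ' = 1.0472 + 0.5·2.0 = 2.0472
R = v/ω = 0.25/0.5 = 0.5000
x' = 4 + 0.5000·(sin 2.0472 − sin 1.0472) = 4.0113
y' = 0 − 0.5000·(cos 2.0472 − cos 1.0472) = 0.4793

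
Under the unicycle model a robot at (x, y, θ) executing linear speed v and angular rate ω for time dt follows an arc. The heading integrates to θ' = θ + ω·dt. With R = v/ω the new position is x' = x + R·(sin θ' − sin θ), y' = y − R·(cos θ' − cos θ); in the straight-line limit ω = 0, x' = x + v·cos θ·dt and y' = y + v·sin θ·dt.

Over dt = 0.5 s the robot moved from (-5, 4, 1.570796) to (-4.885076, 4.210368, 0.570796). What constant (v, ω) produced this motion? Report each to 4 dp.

v = 0.5000, ω = -2.0000

Δθ = 0.570796 − 1.570796 = -1.000000
ω = Δθ/dt = -1.000000/0.5 = -2.0000
R = −Δy/(cos θ' − cos θ) = -0.2500
v = R·ω = -0.2500·-2.0000 = 0.5000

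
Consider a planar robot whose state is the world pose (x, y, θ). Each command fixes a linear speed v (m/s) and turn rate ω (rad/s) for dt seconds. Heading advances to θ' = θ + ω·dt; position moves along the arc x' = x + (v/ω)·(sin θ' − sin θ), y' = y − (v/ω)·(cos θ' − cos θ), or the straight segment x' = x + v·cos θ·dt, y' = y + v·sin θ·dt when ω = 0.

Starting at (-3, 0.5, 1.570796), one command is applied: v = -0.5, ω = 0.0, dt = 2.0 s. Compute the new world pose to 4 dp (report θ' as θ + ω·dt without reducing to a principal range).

(-3.0000, -0.5000, 1.5708)

θ' = 1.5708 + 0.0·2.0 = 1.5708
ω = 0 → straight: x' = -3 + -0.5·cos(1.5708)·2.0 = -3.0000
y' = 0.5 + -0.5·sin(1.5708)·2.0 = -0.5000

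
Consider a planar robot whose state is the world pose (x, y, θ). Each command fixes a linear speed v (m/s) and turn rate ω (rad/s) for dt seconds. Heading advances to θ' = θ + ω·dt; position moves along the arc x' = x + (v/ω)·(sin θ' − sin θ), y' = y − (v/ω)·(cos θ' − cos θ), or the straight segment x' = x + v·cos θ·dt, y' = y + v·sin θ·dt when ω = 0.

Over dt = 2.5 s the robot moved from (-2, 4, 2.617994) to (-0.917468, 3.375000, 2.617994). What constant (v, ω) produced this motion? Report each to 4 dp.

v = -0.5000, ω = 0.0000

Δθ = 2.617994 − 2.617994 = 0.000000
ω = Δθ/dt = 0.000000/2.5 = 0.0000
ω = 0 → v = (Δx·cos θ + Δy·sin θ)/dt = -0.5000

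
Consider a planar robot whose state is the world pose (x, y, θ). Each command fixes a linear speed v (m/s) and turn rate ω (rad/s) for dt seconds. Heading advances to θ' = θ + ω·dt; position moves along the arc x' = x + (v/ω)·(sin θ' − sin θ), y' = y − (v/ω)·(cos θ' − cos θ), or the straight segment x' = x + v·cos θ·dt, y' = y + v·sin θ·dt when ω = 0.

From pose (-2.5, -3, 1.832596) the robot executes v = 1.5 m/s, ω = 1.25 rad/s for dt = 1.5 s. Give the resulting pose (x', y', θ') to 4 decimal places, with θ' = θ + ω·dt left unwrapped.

θ' = 1.8326 + 1.25·1.5 = 3.7076
R = v/ω = 1.5/1.25 = 1.2000
x' = -2.5 + 1.2000·(sin 3.7076 − sin 1.8326) = -4.3026
y' = -3 − 1.2000·(cos 3.7076 − cos 1.8326) = -2.2977

(-4.3026, -2.2977, 3.7076)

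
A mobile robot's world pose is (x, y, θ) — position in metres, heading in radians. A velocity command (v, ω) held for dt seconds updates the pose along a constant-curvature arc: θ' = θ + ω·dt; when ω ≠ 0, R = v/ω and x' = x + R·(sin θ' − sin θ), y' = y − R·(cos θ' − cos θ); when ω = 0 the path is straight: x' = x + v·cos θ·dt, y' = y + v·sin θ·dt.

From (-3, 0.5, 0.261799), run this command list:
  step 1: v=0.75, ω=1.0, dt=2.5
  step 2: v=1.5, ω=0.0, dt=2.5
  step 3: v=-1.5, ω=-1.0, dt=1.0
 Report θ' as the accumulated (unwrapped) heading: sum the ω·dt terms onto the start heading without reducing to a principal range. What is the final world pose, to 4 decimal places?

(-5.4822, 2.2029, 1.7618)

step 1: θ'=2.7618 (R=0.7500) → pose (-2.9161, 1.9210, 2.7618)
step 2: θ'=2.7618 (straight) → pose (-6.3988, 3.3112, 2.7618)
step 3: θ'=1.7618 (R=1.5000) → pose (-5.4822, 2.2029, 1.7618)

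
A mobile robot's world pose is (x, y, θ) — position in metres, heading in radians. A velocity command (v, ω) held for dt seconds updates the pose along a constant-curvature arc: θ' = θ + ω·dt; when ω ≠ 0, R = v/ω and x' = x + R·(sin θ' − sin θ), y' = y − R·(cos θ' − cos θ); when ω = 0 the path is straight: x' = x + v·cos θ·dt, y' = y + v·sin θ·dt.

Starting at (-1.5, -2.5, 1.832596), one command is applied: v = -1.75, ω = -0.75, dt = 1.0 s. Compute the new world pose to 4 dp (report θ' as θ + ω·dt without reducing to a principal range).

θ' = 1.8326 + -0.75·1.0 = 1.0826
R = v/ω = -1.75/-0.75 = 2.3333
x' = -1.5 + 2.3333·(sin 1.0826 − sin 1.8326) = -1.6931
y' = -2.5 − 2.3333·(cos 1.0826 − cos 1.8326) = -4.1983

(-1.6931, -4.1983, 1.0826)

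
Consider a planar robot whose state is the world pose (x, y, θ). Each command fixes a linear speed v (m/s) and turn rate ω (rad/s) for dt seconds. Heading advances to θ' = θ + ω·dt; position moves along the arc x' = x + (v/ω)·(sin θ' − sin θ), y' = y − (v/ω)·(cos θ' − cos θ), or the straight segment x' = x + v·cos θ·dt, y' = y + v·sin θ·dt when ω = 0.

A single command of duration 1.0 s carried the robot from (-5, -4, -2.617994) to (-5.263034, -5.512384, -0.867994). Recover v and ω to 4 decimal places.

Δθ = -0.867994 − -2.617994 = 1.750000
ω = Δθ/dt = 1.750000/1.0 = 1.7500
R = −Δy/(cos θ' − cos θ) = 1.0000
v = R·ω = 1.0000·1.7500 = 1.7500

v = 1.7500, ω = 1.7500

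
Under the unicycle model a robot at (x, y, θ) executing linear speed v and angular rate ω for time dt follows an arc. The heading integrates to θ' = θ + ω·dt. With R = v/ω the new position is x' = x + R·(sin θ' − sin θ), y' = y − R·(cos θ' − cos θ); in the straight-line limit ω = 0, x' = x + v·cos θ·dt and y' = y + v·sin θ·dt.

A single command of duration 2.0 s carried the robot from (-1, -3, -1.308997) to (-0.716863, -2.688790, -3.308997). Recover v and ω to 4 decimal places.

v = -0.2500, ω = -1.0000

Δθ = -3.308997 − -1.308997 = -2.000000
ω = Δθ/dt = -2.000000/2.0 = -1.0000
R = −Δy/(cos θ' − cos θ) = 0.2500
v = R·ω = 0.2500·-1.0000 = -0.2500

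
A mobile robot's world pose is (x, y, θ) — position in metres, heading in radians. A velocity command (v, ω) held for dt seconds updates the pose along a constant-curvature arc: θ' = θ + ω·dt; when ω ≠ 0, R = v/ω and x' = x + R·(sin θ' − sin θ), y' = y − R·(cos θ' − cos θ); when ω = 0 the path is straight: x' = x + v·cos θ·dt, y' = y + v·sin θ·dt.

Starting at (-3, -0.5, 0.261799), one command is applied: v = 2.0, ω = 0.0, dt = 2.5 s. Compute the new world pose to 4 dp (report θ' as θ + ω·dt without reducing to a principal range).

θ' = 0.2618 + 0.0·2.5 = 0.2618
ω = 0 → straight: x' = -3 + 2.0·cos(0.2618)·2.5 = 1.8296
y' = -0.5 + 2.0·sin(0.2618)·2.5 = 0.7941

(1.8296, 0.7941, 0.2618)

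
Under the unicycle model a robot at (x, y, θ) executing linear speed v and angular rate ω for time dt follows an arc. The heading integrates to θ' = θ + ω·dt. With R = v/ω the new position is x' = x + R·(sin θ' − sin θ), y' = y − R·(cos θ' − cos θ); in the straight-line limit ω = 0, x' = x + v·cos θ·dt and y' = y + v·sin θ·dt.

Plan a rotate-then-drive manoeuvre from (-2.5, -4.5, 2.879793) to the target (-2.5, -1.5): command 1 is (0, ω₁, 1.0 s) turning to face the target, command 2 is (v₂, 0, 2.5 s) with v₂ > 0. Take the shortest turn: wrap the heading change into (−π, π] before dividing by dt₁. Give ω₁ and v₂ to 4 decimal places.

ω₁ = -1.3090, v₂ = 1.2000

heading to target = atan2(-1.5−-4.5, -2.5−-2.5) = 1.5708
Δθ = wrap(1.5708 − 2.8798) = -1.3090; ω₁ = Δθ/dt₁ = -1.3090
distance = √((-2.5−-2.5)² + (-1.5−-4.5)²) = 3.0000; v₂ = distance/dt₂ = 1.2000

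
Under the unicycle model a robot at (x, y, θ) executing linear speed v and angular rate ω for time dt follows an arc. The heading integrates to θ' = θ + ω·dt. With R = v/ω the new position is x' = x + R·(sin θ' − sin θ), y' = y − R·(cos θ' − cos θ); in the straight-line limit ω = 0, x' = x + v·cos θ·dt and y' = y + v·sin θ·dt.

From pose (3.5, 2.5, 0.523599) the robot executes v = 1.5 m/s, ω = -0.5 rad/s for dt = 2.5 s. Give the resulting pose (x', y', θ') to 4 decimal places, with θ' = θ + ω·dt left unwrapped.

θ' = 0.5236 + -0.5·2.5 = -0.7264
R = v/ω = 1.5/-0.5 = -3.0000
x' = 3.5 + -3.0000·(sin -0.7264 − sin 0.5236) = 6.9926
y' = 2.5 − -3.0000·(cos -0.7264 − cos 0.5236) = 2.1446

(6.9926, 2.1446, -0.7264)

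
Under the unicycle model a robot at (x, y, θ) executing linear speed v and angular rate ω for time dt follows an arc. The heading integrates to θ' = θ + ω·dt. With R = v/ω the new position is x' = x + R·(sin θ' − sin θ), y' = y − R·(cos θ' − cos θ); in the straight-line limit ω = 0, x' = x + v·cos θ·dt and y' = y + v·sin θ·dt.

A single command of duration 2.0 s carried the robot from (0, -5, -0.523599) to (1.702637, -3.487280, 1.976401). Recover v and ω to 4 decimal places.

v = 1.5000, ω = 1.2500

Δθ = 1.976401 − -0.523599 = 2.500000
ω = Δθ/dt = 2.500000/2.0 = 1.2500
R = Δx/(sin θ' − sin θ) = 1.2000
v = R·ω = 1.2000·1.2500 = 1.5000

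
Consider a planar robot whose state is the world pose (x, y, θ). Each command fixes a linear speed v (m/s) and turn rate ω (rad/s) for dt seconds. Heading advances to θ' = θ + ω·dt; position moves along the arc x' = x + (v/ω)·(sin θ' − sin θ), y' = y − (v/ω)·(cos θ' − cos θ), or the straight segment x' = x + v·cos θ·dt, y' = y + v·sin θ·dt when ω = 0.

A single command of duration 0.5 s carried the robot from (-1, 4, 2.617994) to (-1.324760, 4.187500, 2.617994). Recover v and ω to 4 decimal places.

v = 0.7500, ω = 0.0000

Δθ = 2.617994 − 2.617994 = 0.000000
ω = Δθ/dt = 0.000000/0.5 = 0.0000
ω = 0 → v = (Δx·cos θ + Δy·sin θ)/dt = 0.7500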